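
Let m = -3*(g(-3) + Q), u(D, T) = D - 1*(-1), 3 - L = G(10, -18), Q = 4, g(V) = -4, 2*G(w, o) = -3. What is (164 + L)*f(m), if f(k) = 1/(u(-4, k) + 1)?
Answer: -337/4 ≈ -84.250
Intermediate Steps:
G(w, o) = -3/2 (G(w, o) = (½)*(-3) = -3/2)
L = 9/2 (L = 3 - 1*(-3/2) = 3 + 3/2 = 9/2 ≈ 4.5000)
u(D, T) = 1 + D (u(D, T) = D + 1 = 1 + D)
m = 0 (m = -3*(-4 + 4) = -3*0 = 0)
f(k) = -½ (f(k) = 1/((1 - 4) + 1) = 1/(-3 + 1) = 1/(-2) = -½)
(164 + L)*f(m) = (164 + 9/2)*(-½) = (337/2)*(-½) = -337/4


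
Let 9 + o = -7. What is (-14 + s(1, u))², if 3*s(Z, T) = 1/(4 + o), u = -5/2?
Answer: 255025/1296 ≈ 196.78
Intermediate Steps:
o = -16 (o = -9 - 7 = -16)
u = -5/2 (u = -5*½ = -5/2 ≈ -2.5000)
s(Z, T) = -1/36 (s(Z, T) = 1/(3*(4 - 16)) = (⅓)/(-12) = (⅓)*(-1/12) = -1/36)
(-14 + s(1, u))² = (-14 - 1/36)² = (-505/36)² = 255025/1296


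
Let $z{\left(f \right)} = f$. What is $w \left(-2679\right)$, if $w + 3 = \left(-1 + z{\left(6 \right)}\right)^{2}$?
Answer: $-58938$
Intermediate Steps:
$w = 22$ ($w = -3 + \left(-1 + 6\right)^{2} = -3 + 5^{2} = -3 + 25 = 22$)
$w \left(-2679\right) = 22 \left(-2679\right) = -58938$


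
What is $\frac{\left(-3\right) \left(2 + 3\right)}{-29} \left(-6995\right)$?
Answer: $- \frac{104925}{29} \approx -3618.1$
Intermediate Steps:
$\frac{\left(-3\right) \left(2 + 3\right)}{-29} \left(-6995\right) = \left(-3\right) 5 \left(- \frac{1}{29}\right) \left(-6995\right) = \left(-15\right) \left(- \frac{1}{29}\right) \left(-6995\right) = \frac{15}{29} \left(-6995\right) = - \frac{104925}{29}$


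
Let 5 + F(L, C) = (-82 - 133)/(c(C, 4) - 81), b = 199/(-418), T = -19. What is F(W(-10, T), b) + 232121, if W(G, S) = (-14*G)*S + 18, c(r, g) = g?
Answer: 17873147/77 ≈ 2.3212e+5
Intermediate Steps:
W(G, S) = 18 - 14*G*S (W(G, S) = -14*G*S + 18 = 18 - 14*G*S)
b = -199/418 (b = 199*(-1/418) = -199/418 ≈ -0.47608)
F(L, C) = -170/77 (F(L, C) = -5 + (-82 - 133)/(4 - 81) = -5 - 215/(-77) = -5 - 215*(-1/77) = -5 + 215/77 = -170/77)
F(W(-10, T), b) + 232121 = -170/77 + 232121 = 17873147/77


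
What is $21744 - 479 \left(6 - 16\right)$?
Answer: $26534$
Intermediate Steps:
$21744 - 479 \left(6 - 16\right) = 21744 - -4790 = 21744 + 4790 = 26534$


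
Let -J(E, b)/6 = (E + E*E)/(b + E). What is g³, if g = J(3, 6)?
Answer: -512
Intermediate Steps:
J(E, b) = -6*(E + E²)/(E + b) (J(E, b) = -6*(E + E*E)/(b + E) = -6*(E + E²)/(E + b))
g = -8 (g = -6*3*(1 + 3)/(3 + 6) = -6*3*4/9 = -6*3*⅑*4 = -8)
g³ = (-8)³ = -512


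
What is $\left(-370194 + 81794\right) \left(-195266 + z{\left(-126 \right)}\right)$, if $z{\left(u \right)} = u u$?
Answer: $51736076000$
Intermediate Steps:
$z{\left(u \right)} = u^{2}$
$\left(-370194 + 81794\right) \left(-195266 + z{\left(-126 \right)}\right) = \left(-370194 + 81794\right) \left(-195266 + \left(-126\right)^{2}\right) = - 288400 \left(-195266 + 15876\right) = \left(-288400\right) \left(-179390\right) = 51736076000$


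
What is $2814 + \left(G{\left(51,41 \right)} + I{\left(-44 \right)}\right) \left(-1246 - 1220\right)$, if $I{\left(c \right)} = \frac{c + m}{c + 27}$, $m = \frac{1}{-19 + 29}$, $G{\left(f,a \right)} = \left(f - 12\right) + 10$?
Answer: $- \frac{10572987}{85} \approx -1.2439 \cdot 10^{5}$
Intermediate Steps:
$G{\left(f,a \right)} = -2 + f$ ($G{\left(f,a \right)} = \left(-12 + f\right) + 10 = -2 + f$)
$m = \frac{1}{10} \approx 0.1$
$I{\left(c \right)} = \frac{\frac{1}{10} + c}{27 + c}$ ($I{\left(c \right)} = \frac{c + \frac{1}{10}}{c + 27} = \frac{\frac{1}{10} + c}{27 + c}$)
$2814 + \left(G{\left(51,41 \right)} + I{\left(-44 \right)}\right) \left(-1246 - 1220\right) = 2814 + \left(\left(-2 + 51\right) + \frac{\frac{1}{10} - 44}{27 - 44}\right) \left(-1246 - 1220\right) = 2814 + \left(49 + \frac{1}{-17} \left(- \frac{439}{10}\right)\right) \left(-2466\right) = 2814 + \left(49 - - \frac{439}{170}\right) \left(-2466\right) = 2814 + \left(49 + \frac{439}{170}\right) \left(-2466\right) = 2814 + \frac{8769}{170} \left(-2466\right) = 2814 - \frac{10812177}{85} = - \frac{10572987}{85}$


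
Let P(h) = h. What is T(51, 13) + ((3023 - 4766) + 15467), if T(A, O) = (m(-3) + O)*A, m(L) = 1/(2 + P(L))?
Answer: 14336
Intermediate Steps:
m(L) = 1/(2 + L)
T(A, O) = A*(-1 + O) (T(A, O) = (1/(2 - 3) + O)*A = (1/(-1) + O)*A = (-1 + O)*A = A*(-1 + O))
T(51, 13) + ((3023 - 4766) + 15467) = 51*(-1 + 13) + ((3023 - 4766) + 15467) = 51*12 + (-1743 + 15467) = 612 + 13724 = 14336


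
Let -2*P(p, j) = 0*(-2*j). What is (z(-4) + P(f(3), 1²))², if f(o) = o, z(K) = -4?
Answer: 16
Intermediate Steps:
P(p, j) = 0 (P(p, j) = -0*(-2*j) = -½*0 = 0)
(z(-4) + P(f(3), 1²))² = (-4 + 0)² = (-4)² = 16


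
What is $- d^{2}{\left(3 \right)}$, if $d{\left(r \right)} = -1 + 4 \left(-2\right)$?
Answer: $-81$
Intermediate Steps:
$d{\left(r \right)} = -9$ ($d{\left(r \right)} = -1 - 8 = -9$)
$- d^{2}{\left(3 \right)} = - \left(-9\right)^{2} = \left(-1\right) 81 = -81$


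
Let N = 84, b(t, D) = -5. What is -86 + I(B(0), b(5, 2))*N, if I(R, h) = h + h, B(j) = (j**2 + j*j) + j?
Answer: -926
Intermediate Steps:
B(j) = j + 2*j**2 (B(j) = (j**2 + j**2) + j = 2*j**2 + j = j + 2*j**2)
I(R, h) = 2*h
-86 + I(B(0), b(5, 2))*N = -86 + (2*(-5))*84 = -86 - 10*84 = -86 - 840 = -926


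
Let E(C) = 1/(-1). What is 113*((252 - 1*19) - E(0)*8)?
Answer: 27233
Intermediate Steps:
E(C) = -1 (E(C) = 1*(-1) = -1)
113*((252 - 1*19) - E(0)*8) = 113*((252 - 1*19) - 1*(-1)*8) = 113*((252 - 19) + 1*8) = 113*(233 + 8) = 113*241 = 27233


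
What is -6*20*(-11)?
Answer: 1320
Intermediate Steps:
-6*20*(-11) = -120*(-11) = 1320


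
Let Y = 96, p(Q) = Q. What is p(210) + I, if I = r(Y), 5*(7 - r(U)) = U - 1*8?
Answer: 997/5 ≈ 199.40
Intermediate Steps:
r(U) = 43/5 - U/5 (r(U) = 7 - (U - 1*8)/5 = 7 - (U - 8)/5 = 7 - (-8 + U)/5 = 7 + (8/5 - U/5) = 43/5 - U/5)
I = -53/5 (I = 43/5 - ⅕*96 = 43/5 - 96/5 = -53/5 ≈ -10.600)
p(210) + I = 210 - 53/5 = 997/5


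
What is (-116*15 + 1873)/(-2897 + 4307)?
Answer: 133/1410 ≈ 0.094326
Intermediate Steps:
(-116*15 + 1873)/(-2897 + 4307) = (-1740 + 1873)/1410 = 133*(1/1410) = 133/1410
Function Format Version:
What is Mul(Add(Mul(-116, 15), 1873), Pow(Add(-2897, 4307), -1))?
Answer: Rational(133, 1410) ≈ 0.094326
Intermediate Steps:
Mul(Add(Mul(-116, 15), 1873), Pow(Add(-2897, 4307), -1)) = Mul(Add(-1740, 1873), Pow(1410, -1)) = Mul(133, Rational(1, 1410)) = Rational(133, 1410)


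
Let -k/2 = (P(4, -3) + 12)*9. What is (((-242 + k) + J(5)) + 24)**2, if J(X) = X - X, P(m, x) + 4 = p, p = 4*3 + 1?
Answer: 355216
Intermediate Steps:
p = 13 (p = 12 + 1 = 13)
P(m, x) = 9 (P(m, x) = -4 + 13 = 9)
k = -378 (k = -2*(9 + 12)*9 = -42*9 = -2*189 = -378)
J(X) = 0
(((-242 + k) + J(5)) + 24)**2 = (((-242 - 378) + 0) + 24)**2 = ((-620 + 0) + 24)**2 = (-620 + 24)**2 = (-596)**2 = 355216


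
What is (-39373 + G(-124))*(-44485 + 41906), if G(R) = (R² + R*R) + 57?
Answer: 22086556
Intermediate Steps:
G(R) = 57 + 2*R² (G(R) = (R² + R²) + 57 = 2*R² + 57 = 57 + 2*R²)
(-39373 + G(-124))*(-44485 + 41906) = (-39373 + (57 + 2*(-124)²))*(-44485 + 41906) = (-39373 + (57 + 2*15376))*(-2579) = (-39373 + (57 + 30752))*(-2579) = (-39373 + 30809)*(-2579) = -8564*(-2579) = 22086556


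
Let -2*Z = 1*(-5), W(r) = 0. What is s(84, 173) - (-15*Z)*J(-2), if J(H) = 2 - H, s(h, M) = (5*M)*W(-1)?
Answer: 150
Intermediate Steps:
s(h, M) = 0 (s(h, M) = (5*M)*0 = 0)
Z = 5/2 (Z = -(-5)/2 = -½*(-5) = 5/2 ≈ 2.5000)
s(84, 173) - (-15*Z)*J(-2) = 0 - (-15*5/2)*(2 - 1*(-2)) = 0 - (-75)*(2 + 2)/2 = 0 - (-75)*4/2 = 0 - 1*(-150) = 0 + 150 = 150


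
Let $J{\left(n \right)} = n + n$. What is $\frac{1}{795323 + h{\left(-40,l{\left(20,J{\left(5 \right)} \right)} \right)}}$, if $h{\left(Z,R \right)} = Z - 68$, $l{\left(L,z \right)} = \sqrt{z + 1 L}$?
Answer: $\frac{1}{795215} \approx 1.2575 \cdot 10^{-6}$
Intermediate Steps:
$J{\left(n \right)} = 2 n$
$l{\left(L,z \right)} = \sqrt{L + z}$ ($l{\left(L,z \right)} = \sqrt{z + L} = \sqrt{L + z}$)
$h{\left(Z,R \right)} = -68 + Z$
$\frac{1}{795323 + h{\left(-40,l{\left(20,J{\left(5 \right)} \right)} \right)}} = \frac{1}{795323 - 108} = \frac{1}{795215}$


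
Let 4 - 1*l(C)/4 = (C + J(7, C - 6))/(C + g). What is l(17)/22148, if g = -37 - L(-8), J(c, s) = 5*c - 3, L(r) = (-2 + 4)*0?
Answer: 129/110740 ≈ 0.0011649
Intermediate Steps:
L(r) = 0 (L(r) = 2*0 = 0)
J(c, s) = -3 + 5*c
g = -37 (g = -37 - 1*0 = -37 + 0 = -37)
l(C) = 16 - 4*(32 + C)/(-37 + C) (l(C) = 16 - 4*(C + (-3 + 5*7))/(C - 37) = 16 - 4*(C + (-3 + 35))/(-37 + C) = 16 - 4*(C + 32)/(-37 + C) = 16 - 4*(32 + C)/(-37 + C))
l(17)/22148 = (12*(-60 + 17)/(-37 + 17))/22148 = (12*(-43)/(-20))*(1/22148) = (12*(-1/20)*(-43))*(1/22148) = (129/5)*(1/22148) = 129/110740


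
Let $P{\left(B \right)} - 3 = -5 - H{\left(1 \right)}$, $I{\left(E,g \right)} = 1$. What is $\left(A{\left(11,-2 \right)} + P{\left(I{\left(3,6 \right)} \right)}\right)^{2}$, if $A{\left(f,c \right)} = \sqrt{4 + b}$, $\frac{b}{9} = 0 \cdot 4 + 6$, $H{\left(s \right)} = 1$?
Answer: $\left(3 - \sqrt{58}\right)^{2} \approx 21.305$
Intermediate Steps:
$b = 54$ ($b = 9 \left(0 \cdot 4 + 6\right) = 9 \left(0 + 6\right) = 9 \cdot 6 = 54$)
$P{\left(B \right)} = -3$ ($P{\left(B \right)} = 3 - 6 = -3$)
$A{\left(f,c \right)} = \sqrt{58}$ ($A{\left(f,c \right)} = \sqrt{4 + 54} = \sqrt{58}$)
$\left(A{\left(11,-2 \right)} + P{\left(I{\left(3,6 \right)} \right)}\right)^{2} = \left(\sqrt{58} - 3\right)^{2} = \left(-3 + \sqrt{58}\right)^{2}$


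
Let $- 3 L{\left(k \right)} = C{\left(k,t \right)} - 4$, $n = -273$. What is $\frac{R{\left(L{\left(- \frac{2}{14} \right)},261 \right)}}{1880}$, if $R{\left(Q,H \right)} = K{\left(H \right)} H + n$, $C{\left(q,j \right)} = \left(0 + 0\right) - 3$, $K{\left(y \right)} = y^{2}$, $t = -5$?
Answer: $\frac{4444827}{470} \approx 9457.1$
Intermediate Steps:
$C{\left(q,j \right)} = -3$ ($C{\left(q,j \right)} = 0 - 3 = -3$)
$L{\left(k \right)} = \frac{7}{3}$ ($L{\left(k \right)} = - \frac{-3 - 4}{3} = \left(- \frac{1}{3}\right) \left(-7\right) = \frac{7}{3}$)
$R{\left(Q,H \right)} = -273 + H^{3}$ ($R{\left(Q,H \right)} = H^{2} H - 273 = H^{3} - 273 = -273 + H^{3}$)
$\frac{R{\left(L{\left(- \frac{2}{14} \right)},261 \right)}}{1880} = \frac{-273 + 261^{3}}{1880} = \left(-273 + 17779581\right) \frac{1}{1880} = 17779308 \cdot \frac{1}{1880} = \frac{4444827}{470}$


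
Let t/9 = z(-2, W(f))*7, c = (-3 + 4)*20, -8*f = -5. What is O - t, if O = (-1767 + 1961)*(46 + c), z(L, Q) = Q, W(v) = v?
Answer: 102117/8 ≈ 12765.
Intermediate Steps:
f = 5/8 (f = -⅛*(-5) = 5/8 ≈ 0.62500)
c = 20 (c = 1*20 = 20)
O = 12804 (O = (-1767 + 1961)*(46 + 20) = 194*66 = 12804)
t = 315/8 (t = 9*((5/8)*7) = 9*(35/8) = 315/8 ≈ 39.375)
O - t = 12804 - 1*315/8 = 12804 - 315/8 = 102117/8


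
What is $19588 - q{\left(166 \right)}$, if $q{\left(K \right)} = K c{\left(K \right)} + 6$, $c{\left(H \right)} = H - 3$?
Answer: $-7476$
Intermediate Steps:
$c{\left(H \right)} = -3 + H$
$q{\left(K \right)} = 6 + K \left(-3 + K\right)$ ($q{\left(K \right)} = K \left(-3 + K\right) + 6 = 6 + K \left(-3 + K\right)$)
$19588 - q{\left(166 \right)} = 19588 - \left(6 + 166 \left(-3 + 166\right)\right) = 19588 - \left(6 + 166 \cdot 163\right) = 19588 - \left(6 + 27058\right) = 19588 - 27064 = -7476$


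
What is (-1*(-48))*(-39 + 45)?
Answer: 288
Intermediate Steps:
(-1*(-48))*(-39 + 45) = 48*6 = 288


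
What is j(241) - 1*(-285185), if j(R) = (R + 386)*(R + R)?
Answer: 587399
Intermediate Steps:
j(R) = 2*R*(386 + R) (j(R) = (386 + R)*(2*R) = 2*R*(386 + R))
j(241) - 1*(-285185) = 2*241*(386 + 241) - 1*(-285185) = 2*241*627 + 285185 = 302214 + 285185 = 587399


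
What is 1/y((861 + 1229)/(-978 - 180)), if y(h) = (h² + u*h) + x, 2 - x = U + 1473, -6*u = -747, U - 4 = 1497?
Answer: -670482/2141147149 ≈ -0.00031314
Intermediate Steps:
U = 1501 (U = 4 + 1497 = 1501)
u = 249/2 (u = -⅙*(-747) = 249/2 ≈ 124.50)
x = -2972 (x = 2 - (1501 + 1473) = 2 - 1*2974 = 2 - 2974 = -2972)
y(h) = -2972 + h² + 249*h/2 (y(h) = (h² + 249*h/2) - 2972 = -2972 + h² + 249*h/2)
1/y((861 + 1229)/(-978 - 180)) = 1/(-2972 + ((861 + 1229)/(-978 - 180))² + 249*((861 + 1229)/(-978 - 180))/2) = 1/(-2972 + (2090/(-1158))² + 249*(2090/(-1158))/2) = 1/(-2972 + (2090*(-1/1158))² + 249*(2090*(-1/1158))/2) = 1/(-2972 + (-1045/579)² + (249/2)*(-1045/579)) = 1/(-2972 + 1092025/335241 - 86735/386) = 1/(-2141147149/670482) = -670482/2141147149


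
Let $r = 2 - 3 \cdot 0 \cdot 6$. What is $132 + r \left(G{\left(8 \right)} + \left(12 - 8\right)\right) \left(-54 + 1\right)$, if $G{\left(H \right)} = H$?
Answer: $-1140$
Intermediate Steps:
$r = 2$ ($r = 2 - 0 = 2 + 0 = 2$)
$132 + r \left(G{\left(8 \right)} + \left(12 - 8\right)\right) \left(-54 + 1\right) = 132 + 2 \left(8 + \left(12 - 8\right)\right) \left(-54 + 1\right) = 132 + 2 \left(8 + \left(12 - 8\right)\right) \left(-53\right) = 132 + 2 \left(8 + 4\right) \left(-53\right) = 132 + 2 \cdot 12 \left(-53\right) = 132 + 2 \left(-636\right) = 132 - 1272 = -1140$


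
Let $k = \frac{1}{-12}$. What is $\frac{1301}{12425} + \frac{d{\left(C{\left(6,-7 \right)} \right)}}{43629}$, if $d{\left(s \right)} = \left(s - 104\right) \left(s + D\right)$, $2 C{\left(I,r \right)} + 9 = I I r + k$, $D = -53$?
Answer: $\frac{340781657129}{312244027200} \approx 1.0914$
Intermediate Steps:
$k = - \frac{1}{12} \approx -0.083333$
$C{\left(I,r \right)} = - \frac{109}{24} + \frac{r I^{2}}{2}$ ($C{\left(I,r \right)} = - \frac{9}{2} + \frac{I I r - \frac{1}{12}}{2} = - \frac{9}{2} + \frac{I^{2} r - \frac{1}{12}}{2} = - \frac{9}{2} + \frac{r I^{2} - \frac{1}{12}}{2} = - \frac{9}{2} + \frac{- \frac{1}{12} + r I^{2}}{2} = - \frac{9}{2} + \left(- \frac{1}{24} + \frac{r I^{2}}{2}\right) = - \frac{109}{24} + \frac{r I^{2}}{2}$)
$d{\left(s \right)} = \left(-104 + s\right) \left(-53 + s\right)$ ($d{\left(s \right)} = \left(s - 104\right) \left(s - 53\right) = \left(-104 + s\right) \left(-53 + s\right)$)
$\frac{1301}{12425} + \frac{d{\left(C{\left(6,-7 \right)} \right)}}{43629} = \frac{1301}{12425} + \frac{5512 + \left(- \frac{109}{24} + \frac{1}{2} \left(-7\right) 6^{2}\right)^{2} - 157 \left(- \frac{109}{24} + \frac{1}{2} \left(-7\right) 6^{2}\right)}{43629} = 1301 \cdot \frac{1}{12425} + \left(5512 + \left(- \frac{109}{24} + \frac{1}{2} \left(-7\right) 36\right)^{2} - 157 \left(- \frac{109}{24} + \frac{1}{2} \left(-7\right) 36\right)\right) \frac{1}{43629} = \frac{1301}{12425} + \left(5512 + \left(- \frac{109}{24} - 126\right)^{2} - 157 \left(- \frac{109}{24} - 126\right)\right) \frac{1}{43629} = \frac{1301}{12425} + \left(5512 + \left(- \frac{3133}{24}\right)^{2} - - \frac{491881}{24}\right) \frac{1}{43629} = \frac{1301}{12425} + \left(5512 + \frac{9815689}{576} + \frac{491881}{24}\right) \frac{1}{43629} = \frac{1301}{12425} + \frac{24795745}{576} \cdot \frac{1}{43629} = \frac{1301}{12425} + \frac{24795745}{25130304} = \frac{340781657129}{312244027200}$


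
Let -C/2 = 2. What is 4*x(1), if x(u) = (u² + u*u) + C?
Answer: -8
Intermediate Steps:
C = -4 (C = -2*2 = -4)
x(u) = -4 + 2*u² (x(u) = (u² + u*u) - 4 = (u² + u²) - 4 = 2*u² - 4 = -4 + 2*u²)
4*x(1) = 4*(-4 + 2*1²) = 4*(-4 + 2*1) = 4*(-4 + 2) = 4*(-2) = -8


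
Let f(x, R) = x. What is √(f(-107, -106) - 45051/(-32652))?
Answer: I*√3127982691/5442 ≈ 10.277*I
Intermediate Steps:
√(f(-107, -106) - 45051/(-32652)) = √(-107 - 45051/(-32652)) = √(-107 - 45051*(-1/32652)) = √(-107 + 15017/10884) = √(-1149571/10884) = I*√3127982691/5442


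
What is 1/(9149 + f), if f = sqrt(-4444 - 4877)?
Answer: 9149/83713522 - I*sqrt(9321)/83713522 ≈ 0.00010929 - 1.1533e-6*I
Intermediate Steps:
f = I*sqrt(9321) (f = sqrt(-9321) = I*sqrt(9321) ≈ 96.545*I)
1/(9149 + f) = 1/(9149 + I*sqrt(9321))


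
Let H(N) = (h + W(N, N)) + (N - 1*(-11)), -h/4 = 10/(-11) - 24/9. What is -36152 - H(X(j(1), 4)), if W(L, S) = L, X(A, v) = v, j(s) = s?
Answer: -1194115/33 ≈ -36185.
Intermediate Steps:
h = 472/33 (h = -4*(10/(-11) - 24/9) = -4*(10*(-1/11) - 24*⅑) = -4*(-10/11 - 8/3) = -4*(-118/33) = 472/33 ≈ 14.303)
H(N) = 835/33 + 2*N (H(N) = (472/33 + N) + (N - 1*(-11)) = (472/33 + N) + (N + 11) = (472/33 + N) + (11 + N) = 835/33 + 2*N)
-36152 - H(X(j(1), 4)) = -36152 - (835/33 + 2*4) = -36152 - (835/33 + 8) = -36152 - 1*1099/33 = -36152 - 1099/33 = -1194115/33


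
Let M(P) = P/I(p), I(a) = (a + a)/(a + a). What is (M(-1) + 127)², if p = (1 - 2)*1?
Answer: 15876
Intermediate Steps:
p = -1 (p = -1*1 = -1)
I(a) = 1 (I(a) = (2*a)/((2*a)) = (2*a)*(1/(2*a)) = 1)
M(P) = P (M(P) = P/1 = P*1 = P)
(M(-1) + 127)² = (-1 + 127)² = 126² = 15876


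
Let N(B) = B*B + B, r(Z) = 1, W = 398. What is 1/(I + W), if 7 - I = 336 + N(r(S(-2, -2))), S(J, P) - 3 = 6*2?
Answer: 1/67 ≈ 0.014925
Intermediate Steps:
S(J, P) = 15 (S(J, P) = 3 + 6*2 = 3 + 12 = 15)
N(B) = B + B² (N(B) = B² + B = B + B²)
I = -331 (I = 7 - (336 + 1*(1 + 1)) = 7 - (336 + 1*2) = 7 - (336 + 2) = 7 - 1*338 = 7 - 338 = -331)
1/(I + W) = 1/(-331 + 398) = 1/67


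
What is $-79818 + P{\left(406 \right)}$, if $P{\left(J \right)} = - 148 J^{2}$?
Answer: $-24475546$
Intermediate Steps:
$-79818 + P{\left(406 \right)} = -79818 - 148 \cdot 406^{2} = -79818 - 24395728 = -24475546$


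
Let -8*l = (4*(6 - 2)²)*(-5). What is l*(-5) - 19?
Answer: -219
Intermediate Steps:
l = 40 (l = -4*(6 - 2)²*(-5)/8 = -4*4²*(-5)/8 = -4*16*(-5)/8 = -8*(-5) = -⅛*(-320) = 40)
l*(-5) - 19 = 40*(-5) - 19 = -200 - 19 = -219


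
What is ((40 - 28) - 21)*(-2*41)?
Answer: 738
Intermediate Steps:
((40 - 28) - 21)*(-2*41) = (12 - 21)*(-82) = -9*(-82) = 738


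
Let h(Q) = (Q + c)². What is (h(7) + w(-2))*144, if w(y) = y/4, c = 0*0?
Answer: 6984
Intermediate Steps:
c = 0
h(Q) = Q² (h(Q) = (Q + 0)² = Q²)
w(y) = y/4 (w(y) = y*(¼) = y/4)
(h(7) + w(-2))*144 = (7² + (¼)*(-2))*144 = (49 - ½)*144 = (97/2)*144 = 6984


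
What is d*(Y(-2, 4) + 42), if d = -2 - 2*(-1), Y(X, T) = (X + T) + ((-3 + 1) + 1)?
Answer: 0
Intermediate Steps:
Y(X, T) = -1 + T + X (Y(X, T) = (T + X) + (-2 + 1) = (T + X) - 1 = -1 + T + X)
d = 0 (d = -2 + 2 = 0)
d*(Y(-2, 4) + 42) = 0*((-1 + 4 - 2) + 42) = 0*(1 + 42) = 0*43 = 0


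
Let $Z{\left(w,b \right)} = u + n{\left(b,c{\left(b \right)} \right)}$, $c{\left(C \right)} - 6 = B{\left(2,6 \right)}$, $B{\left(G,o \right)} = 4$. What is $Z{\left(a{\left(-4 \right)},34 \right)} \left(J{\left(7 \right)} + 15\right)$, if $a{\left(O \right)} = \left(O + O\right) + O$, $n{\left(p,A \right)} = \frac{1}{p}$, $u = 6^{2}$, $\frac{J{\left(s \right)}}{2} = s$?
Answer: $\frac{35525}{34} \approx 1044.9$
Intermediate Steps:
$J{\left(s \right)} = 2 s$
$u = 36$
$c{\left(C \right)} = 10$ ($c{\left(C \right)} = 6 + 4 = 10$)
$a{\left(O \right)} = 3 O$ ($a{\left(O \right)} = 2 O + O = 3 O$)
$Z{\left(w,b \right)} = 36 + \frac{1}{b}$
$Z{\left(a{\left(-4 \right)},34 \right)} \left(J{\left(7 \right)} + 15\right) = \left(36 + \frac{1}{34}\right) \left(2 \cdot 7 + 15\right) = \left(36 + \frac{1}{34}\right) \left(14 + 15\right) = \frac{1225}{34} \cdot 29 = \frac{35525}{34}$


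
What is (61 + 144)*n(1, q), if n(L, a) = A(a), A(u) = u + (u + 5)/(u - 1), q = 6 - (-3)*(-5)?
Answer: -1763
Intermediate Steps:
q = -9 (q = 6 - 1*15 = 6 - 15 = -9)
A(u) = u + (5 + u)/(-1 + u)
n(L, a) = (5 + a**2)/(-1 + a)
(61 + 144)*n(1, q) = (61 + 144)*((5 + (-9)**2)/(-1 - 9)) = 205*((5 + 81)/(-10)) = 205*(-1/10*86) = 205*(-43/5) = -1763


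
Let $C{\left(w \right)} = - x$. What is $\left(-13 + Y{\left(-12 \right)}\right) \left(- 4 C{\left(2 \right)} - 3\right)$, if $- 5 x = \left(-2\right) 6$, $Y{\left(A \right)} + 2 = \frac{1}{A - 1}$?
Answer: $- \frac{6468}{65} \approx -99.508$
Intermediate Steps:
$Y{\left(A \right)} = -2 + \frac{1}{-1 + A}$ ($Y{\left(A \right)} = -2 + \frac{1}{A - 1} = -2 + \frac{1}{-1 + A}$)
$x = \frac{12}{5}$ ($x = - \frac{\left(-2\right) 6}{5} = \left(- \frac{1}{5}\right) \left(-12\right) = \frac{12}{5} \approx 2.4$)
$C{\left(w \right)} = - \frac{12}{5}$ ($C{\left(w \right)} = \left(-1\right) \frac{12}{5} = - \frac{12}{5}$)
$\left(-13 + Y{\left(-12 \right)}\right) \left(- 4 C{\left(2 \right)} - 3\right) = \left(-13 + \frac{3 - -24}{-1 - 12}\right) \left(\left(-4\right) \left(- \frac{12}{5}\right) - 3\right) = \left(-13 + \frac{3 + 24}{-13}\right) \left(\frac{48}{5} - 3\right) = \left(-13 - \frac{27}{13}\right) \frac{33}{5} = \left(- \frac{196}{13}\right) \frac{33}{5} = - \frac{6468}{65}$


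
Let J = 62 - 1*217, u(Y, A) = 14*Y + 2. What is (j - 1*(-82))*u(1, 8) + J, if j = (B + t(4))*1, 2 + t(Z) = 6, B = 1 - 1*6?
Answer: 1141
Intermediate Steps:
B = -5 (B = 1 - 6 = -5)
t(Z) = 4 (t(Z) = -2 + 6 = 4)
u(Y, A) = 2 + 14*Y
J = -155 (J = 62 - 217 = -155)
j = -1 (j = (-5 + 4)*1 = -1*1 = -1)
(j - 1*(-82))*u(1, 8) + J = (-1 - 1*(-82))*(2 + 14*1) - 155 = (-1 + 82)*(2 + 14) - 155 = 81*16 - 155 = 1296 - 155 = 1141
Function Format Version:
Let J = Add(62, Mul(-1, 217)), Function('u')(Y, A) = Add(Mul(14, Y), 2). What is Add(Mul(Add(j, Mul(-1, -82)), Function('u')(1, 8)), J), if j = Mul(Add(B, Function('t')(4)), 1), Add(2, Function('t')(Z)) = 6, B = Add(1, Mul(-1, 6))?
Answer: 1141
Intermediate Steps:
B = -5 (B = Add(1, -6) = -5)
Function('t')(Z) = 4 (Function('t')(Z) = Add(-2, 6) = 4)
Function('u')(Y, A) = Add(2, Mul(14, Y))
J = -155 (J = Add(62, -217) = -155)
j = -1 (j = Mul(Add(-5, 4), 1) = Mul(-1, 1) = -1)
Add(Mul(Add(j, Mul(-1, -82)), Function('u')(1, 8)), J) = Add(Mul(Add(-1, Mul(-1, -82)), Add(2, Mul(14, 1))), -155) = Add(Mul(Add(-1, 82), Add(2, 14)), -155) = Add(Mul(81, 16), -155) = Add(1296, -155) = 1141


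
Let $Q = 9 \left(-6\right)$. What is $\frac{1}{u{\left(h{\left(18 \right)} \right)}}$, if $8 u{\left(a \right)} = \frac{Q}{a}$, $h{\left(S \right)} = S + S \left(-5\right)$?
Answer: $\frac{32}{3} \approx 10.667$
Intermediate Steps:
$h{\left(S \right)} = - 4 S$ ($h{\left(S \right)} = S - 5 S = - 4 S$)
$Q = -54$
$u{\left(a \right)} = - \frac{27}{4 a}$ ($u{\left(a \right)} = \frac{\left(-54\right) \frac{1}{a}}{8} = - \frac{27}{4 a}$)
$\frac{1}{u{\left(h{\left(18 \right)} \right)}} = \frac{1}{\left(- \frac{27}{4}\right) \frac{1}{\left(-4\right) 18}} = \frac{1}{\left(- \frac{27}{4}\right) \frac{1}{-72}} = \frac{1}{\left(- \frac{27}{4}\right) \left(- \frac{1}{72}\right)} = \frac{1}{\frac{3}{32}} = \frac{32}{3}$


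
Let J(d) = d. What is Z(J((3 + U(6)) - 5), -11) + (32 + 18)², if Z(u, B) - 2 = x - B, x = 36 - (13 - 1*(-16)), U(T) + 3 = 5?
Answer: 2520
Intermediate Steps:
U(T) = 2 (U(T) = -3 + 5 = 2)
x = 7 (x = 36 - (13 + 16) = 36 - 1*29 = 36 - 29 = 7)
Z(u, B) = 9 - B (Z(u, B) = 2 + (7 - B) = 9 - B)
Z(J((3 + U(6)) - 5), -11) + (32 + 18)² = (9 - 1*(-11)) + (32 + 18)² = (9 + 11) + 50² = 20 + 2500 = 2520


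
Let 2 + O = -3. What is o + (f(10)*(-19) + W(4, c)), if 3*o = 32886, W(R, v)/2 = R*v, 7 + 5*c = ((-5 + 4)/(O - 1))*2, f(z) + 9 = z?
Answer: 32797/3 ≈ 10932.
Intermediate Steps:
O = -5 (O = -2 - 3 = -5)
f(z) = -9 + z
c = -4/3 (c = -7/5 + (((-5 + 4)/(-5 - 1))*2)/5 = -7/5 + (-1/(-6)*2)/5 = -7/5 + (-1*(-⅙)*2)/5 = -7/5 + ((⅙)*2)/5 = -7/5 + (⅕)*(⅓) = -7/5 + 1/15 = -4/3 ≈ -1.3333)
W(R, v) = 2*R*v (W(R, v) = 2*(R*v) = 2*R*v)
o = 10962 (o = (⅓)*32886 = 10962)
o + (f(10)*(-19) + W(4, c)) = 10962 + ((-9 + 10)*(-19) + 2*4*(-4/3)) = 10962 + (1*(-19) - 32/3) = 10962 + (-19 - 32/3) = 10962 - 89/3 = 32797/3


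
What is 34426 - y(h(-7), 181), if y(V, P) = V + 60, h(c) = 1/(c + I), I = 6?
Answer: 34367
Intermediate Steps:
h(c) = 1/(6 + c) (h(c) = 1/(c + 6) = 1/(6 + c))
y(V, P) = 60 + V
34426 - y(h(-7), 181) = 34426 - (60 + 1/(6 - 7)) = 34426 - (60 + 1/(-1)) = 34426 - (60 - 1) = 34426 - 1*59 = 34426 - 59 = 34367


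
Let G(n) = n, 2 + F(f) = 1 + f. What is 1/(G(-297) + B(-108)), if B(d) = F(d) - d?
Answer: -1/298 ≈ -0.0033557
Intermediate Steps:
F(f) = -1 + f (F(f) = -2 + (1 + f) = -1 + f)
B(d) = -1 (B(d) = (-1 + d) - d = -1)
1/(G(-297) + B(-108)) = 1/(-297 - 1) = 1/(-298) = -1/298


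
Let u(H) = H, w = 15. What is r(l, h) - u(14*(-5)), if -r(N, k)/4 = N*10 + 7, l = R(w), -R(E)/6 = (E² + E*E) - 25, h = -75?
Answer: 102042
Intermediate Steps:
R(E) = 150 - 12*E² (R(E) = -6*((E² + E*E) - 25) = -6*((E² + E²) - 25) = -6*(2*E² - 25) = -6*(-25 + 2*E²) = 150 - 12*E²)
l = -2550 (l = 150 - 12*15² = 150 - 12*225 = 150 - 2700 = -2550)
r(N, k) = -28 - 40*N (r(N, k) = -4*(N*10 + 7) = -4*(10*N + 7) = -4*(7 + 10*N) = -28 - 40*N)
r(l, h) - u(14*(-5)) = (-28 - 40*(-2550)) - 14*(-5) = (-28 + 102000) - 1*(-70) = 101972 + 70 = 102042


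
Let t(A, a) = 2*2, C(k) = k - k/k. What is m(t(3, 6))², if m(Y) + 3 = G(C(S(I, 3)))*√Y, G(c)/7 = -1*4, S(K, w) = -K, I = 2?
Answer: 3481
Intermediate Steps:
C(k) = -1 + k (C(k) = k - 1*1 = k - 1 = -1 + k)
t(A, a) = 4
G(c) = -28 (G(c) = 7*(-1*4) = 7*(-4) = -28)
m(Y) = -3 - 28*√Y
m(t(3, 6))² = (-3 - 28*√4)² = (-3 - 28*2)² = (-3 - 56)² = (-59)² = 3481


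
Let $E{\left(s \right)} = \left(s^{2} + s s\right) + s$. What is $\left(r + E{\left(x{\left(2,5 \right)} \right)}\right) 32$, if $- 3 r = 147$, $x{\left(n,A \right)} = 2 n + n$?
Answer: $928$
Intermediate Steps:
$x{\left(n,A \right)} = 3 n$
$E{\left(s \right)} = s + 2 s^{2}$ ($E{\left(s \right)} = \left(s^{2} + s^{2}\right) + s = 2 s^{2} + s = s + 2 s^{2}$)
$r = -49$ ($r = \left(- \frac{1}{3}\right) 147 = -49$)
$\left(r + E{\left(x{\left(2,5 \right)} \right)}\right) 32 = \left(-49 + 3 \cdot 2 \left(1 + 2 \cdot 3 \cdot 2\right)\right) 32 = \left(-49 + 6 \left(1 + 2 \cdot 6\right)\right) 32 = \left(-49 + 6 \left(1 + 12\right)\right) 32 = \left(-49 + 6 \cdot 13\right) 32 = \left(-49 + 78\right) 32 = 29 \cdot 32 = 928$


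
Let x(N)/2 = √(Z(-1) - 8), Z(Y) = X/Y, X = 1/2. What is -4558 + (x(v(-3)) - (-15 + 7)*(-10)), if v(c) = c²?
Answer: -4638 + I*√34 ≈ -4638.0 + 5.831*I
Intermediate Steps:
X = ½ ≈ 0.50000
Z(Y) = 1/(2*Y)
x(N) = I*√34 (x(N) = 2*√((½)/(-1) - 8) = 2*√((½)*(-1) - 8) = 2*√(-½ - 8) = 2*√(-17/2) = 2*(I*√34/2) = I*√34)
-4558 + (x(v(-3)) - (-15 + 7)*(-10)) = -4558 + (I*√34 - (-15 + 7)*(-10)) = -4558 + (I*√34 - (-8)*(-10)) = -4558 + (I*√34 - 1*80) = -4558 + (I*√34 - 80) = -4558 + (-80 + I*√34) = -4638 + I*√34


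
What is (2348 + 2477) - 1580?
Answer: 3245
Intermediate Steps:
(2348 + 2477) - 1580 = 4825 - 1580 = 3245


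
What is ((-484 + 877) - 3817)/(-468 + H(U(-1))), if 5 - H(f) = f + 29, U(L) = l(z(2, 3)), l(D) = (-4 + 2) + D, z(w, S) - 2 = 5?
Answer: 3424/497 ≈ 6.8893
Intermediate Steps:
z(w, S) = 7 (z(w, S) = 2 + 5 = 7)
l(D) = -2 + D
U(L) = 5 (U(L) = -2 + 7 = 5)
H(f) = -24 - f (H(f) = 5 - (f + 29) = 5 - (29 + f) = 5 + (-29 - f) = -24 - f)
((-484 + 877) - 3817)/(-468 + H(U(-1))) = ((-484 + 877) - 3817)/(-468 + (-24 - 1*5)) = (393 - 3817)/(-468 + (-24 - 5)) = -3424/(-468 - 29) = -3424/(-497) = -3424*(-1/497) = 3424/497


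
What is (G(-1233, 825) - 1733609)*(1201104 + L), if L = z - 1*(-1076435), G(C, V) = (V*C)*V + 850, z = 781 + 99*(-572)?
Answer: -1868317188685728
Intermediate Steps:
z = -55847 (z = 781 - 56628 = -55847)
G(C, V) = 850 + C*V**2 (G(C, V) = (C*V)*V + 850 = C*V**2 + 850 = 850 + C*V**2)
L = 1020588 (L = -55847 - 1*(-1076435) = -55847 + 1076435 = 1020588)
(G(-1233, 825) - 1733609)*(1201104 + L) = ((850 - 1233*825**2) - 1733609)*(1201104 + 1020588) = ((850 - 1233*680625) - 1733609)*2221692 = ((850 - 839210625) - 1733609)*2221692 = (-839209775 - 1733609)*2221692 = -840943384*2221692 = -1868317188685728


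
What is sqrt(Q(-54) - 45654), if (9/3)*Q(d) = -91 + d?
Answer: I*sqrt(411321)/3 ≈ 213.78*I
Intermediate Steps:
Q(d) = -91/3 + d/3 (Q(d) = (-91 + d)/3 = -91/3 + d/3)
sqrt(Q(-54) - 45654) = sqrt((-91/3 + (1/3)*(-54)) - 45654) = sqrt((-91/3 - 18) - 45654) = sqrt(-145/3 - 45654) = sqrt(-137107/3) = I*sqrt(411321)/3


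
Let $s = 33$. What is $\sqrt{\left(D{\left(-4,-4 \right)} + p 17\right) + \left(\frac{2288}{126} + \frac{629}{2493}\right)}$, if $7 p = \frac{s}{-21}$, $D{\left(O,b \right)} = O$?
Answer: $\frac{3 \sqrt{4425906}}{1939} \approx 3.255$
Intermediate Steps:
$p = - \frac{11}{49}$ ($p = \frac{33 \frac{1}{-21}}{7} = \frac{33 \left(- \frac{1}{21}\right)}{7} = \frac{1}{7} \left(- \frac{11}{7}\right) = - \frac{11}{49} \approx -0.22449$)
$\sqrt{\left(D{\left(-4,-4 \right)} + p 17\right) + \left(\frac{2288}{126} + \frac{629}{2493}\right)} = \sqrt{\left(-4 - \frac{187}{49}\right) + \left(\frac{2288}{126} + \frac{629}{2493}\right)} = \sqrt{\left(-4 - \frac{187}{49}\right) + \left(2288 \cdot \frac{1}{126} + 629 \cdot \frac{1}{2493}\right)} = \sqrt{- \frac{383}{49} + \left(\frac{1144}{63} + \frac{629}{2493}\right)} = \sqrt{- \frac{383}{49} + \frac{35699}{1939}} = \sqrt{\frac{143802}{13573}} = \frac{3 \sqrt{4425906}}{1939}$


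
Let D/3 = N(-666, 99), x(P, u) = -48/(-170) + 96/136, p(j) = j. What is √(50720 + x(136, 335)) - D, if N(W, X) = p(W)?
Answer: 1998 + 2*√91614785/85 ≈ 2223.2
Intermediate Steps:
N(W, X) = W
x(P, u) = 84/85 (x(P, u) = -48*(-1/170) + 96*(1/136) = 24/85 + 12/17 = 84/85)
D = -1998 (D = 3*(-666) = -1998)
√(50720 + x(136, 335)) - D = √(50720 + 84/85) - 1*(-1998) = √(4311284/85) + 1998 = 2*√91614785/85 + 1998 = 1998 + 2*√91614785/85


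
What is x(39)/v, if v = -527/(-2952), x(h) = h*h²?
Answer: 175109688/527 ≈ 3.3228e+5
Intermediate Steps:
x(h) = h³
v = 527/2952 (v = -527*(-1/2952) = 527/2952 ≈ 0.17852)
x(39)/v = 39³/(527/2952) = 59319*(2952/527) = 175109688/527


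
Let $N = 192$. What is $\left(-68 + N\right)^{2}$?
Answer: $15376$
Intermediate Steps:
$\left(-68 + N\right)^{2} = \left(-68 + 192\right)^{2} = 124^{2} = 15376$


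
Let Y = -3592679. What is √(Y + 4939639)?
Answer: 4*√84185 ≈ 1160.6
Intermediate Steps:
√(Y + 4939639) = √(-3592679 + 4939639) = √1346960 = 4*√84185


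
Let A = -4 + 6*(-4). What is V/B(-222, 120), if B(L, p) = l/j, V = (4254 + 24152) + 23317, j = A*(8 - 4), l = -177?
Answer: 1930992/59 ≈ 32729.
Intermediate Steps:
A = -28 (A = -4 - 24 = -28)
j = -112 (j = -28*(8 - 4) = -28*4 = -112)
V = 51723 (V = 28406 + 23317 = 51723)
B(L, p) = 177/112 (B(L, p) = -177/(-112) = -177*(-1/112) = 177/112)
V/B(-222, 120) = 51723/(177/112) = 51723*(112/177) = 1930992/59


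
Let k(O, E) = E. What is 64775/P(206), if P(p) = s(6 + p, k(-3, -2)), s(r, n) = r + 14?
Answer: 64775/226 ≈ 286.62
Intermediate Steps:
s(r, n) = 14 + r
P(p) = 20 + p (P(p) = 14 + (6 + p) = 20 + p)
64775/P(206) = 64775/(20 + 206) = 64775/226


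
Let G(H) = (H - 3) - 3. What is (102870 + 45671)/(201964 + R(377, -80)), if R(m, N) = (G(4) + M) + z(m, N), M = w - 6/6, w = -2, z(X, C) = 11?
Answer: 148541/201970 ≈ 0.73546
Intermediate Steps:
G(H) = -6 + H (G(H) = (-3 + H) - 3 = -6 + H)
M = -3 (M = -2 - 6/6 = -2 - 6*⅙ = -2 - 1 = -3)
R(m, N) = 6 (R(m, N) = ((-6 + 4) - 3) + 11 = (-2 - 3) + 11 = -5 + 11 = 6)
(102870 + 45671)/(201964 + R(377, -80)) = (102870 + 45671)/(201964 + 6) = 148541/201970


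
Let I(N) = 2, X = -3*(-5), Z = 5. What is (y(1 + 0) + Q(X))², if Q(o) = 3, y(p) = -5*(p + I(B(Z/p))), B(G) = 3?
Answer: 144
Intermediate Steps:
X = 15
y(p) = -10 - 5*p (y(p) = -5*(p + 2) = -5*(2 + p) = -10 - 5*p)
(y(1 + 0) + Q(X))² = ((-10 - 5*(1 + 0)) + 3)² = ((-10 - 5*1) + 3)² = ((-10 - 5) + 3)² = (-15 + 3)² = (-12)² = 144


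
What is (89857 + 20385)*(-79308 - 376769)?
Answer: -50278840634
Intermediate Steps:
(89857 + 20385)*(-79308 - 376769) = 110242*(-456077) = -50278840634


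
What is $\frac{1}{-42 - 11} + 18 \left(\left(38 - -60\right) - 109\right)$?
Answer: $- \frac{10495}{53} \approx -198.02$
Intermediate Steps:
$\frac{1}{-42 - 11} + 18 \left(\left(38 - -60\right) - 109\right) = \frac{1}{-53} + 18 \left(\left(38 + 60\right) - 109\right) = - \frac{1}{53} + 18 \left(98 - 109\right) = - \frac{1}{53} + 18 \left(-11\right) = - \frac{1}{53} - 198 = - \frac{10495}{53}$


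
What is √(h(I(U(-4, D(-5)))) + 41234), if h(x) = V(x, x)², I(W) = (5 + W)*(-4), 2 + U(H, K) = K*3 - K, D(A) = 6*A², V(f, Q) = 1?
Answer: √41235 ≈ 203.06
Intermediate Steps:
U(H, K) = -2 + 2*K (U(H, K) = -2 + (K*3 - K) = -2 + (3*K - K) = -2 + 2*K)
I(W) = -20 - 4*W
h(x) = 1 (h(x) = 1² = 1)
√(h(I(U(-4, D(-5)))) + 41234) = √(1 + 41234) = √41235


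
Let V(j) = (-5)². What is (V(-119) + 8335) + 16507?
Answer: 24867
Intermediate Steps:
V(j) = 25
(V(-119) + 8335) + 16507 = (25 + 8335) + 16507 = 8360 + 16507 = 24867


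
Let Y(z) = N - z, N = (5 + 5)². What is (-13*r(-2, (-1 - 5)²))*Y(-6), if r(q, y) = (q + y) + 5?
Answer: -53742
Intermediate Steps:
r(q, y) = 5 + q + y
N = 100 (N = 10² = 100)
Y(z) = 100 - z
(-13*r(-2, (-1 - 5)²))*Y(-6) = (-13*(5 - 2 + (-1 - 5)²))*(100 - 1*(-6)) = (-13*(5 - 2 + (-6)²))*(100 + 6) = -13*(5 - 2 + 36)*106 = -13*39*106 = -507*106 = -53742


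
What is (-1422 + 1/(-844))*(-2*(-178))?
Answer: -106815041/211 ≈ -5.0623e+5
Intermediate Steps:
(-1422 + 1/(-844))*(-2*(-178)) = (-1422 - 1/844)*356 = -1200169/844*356 = -106815041/211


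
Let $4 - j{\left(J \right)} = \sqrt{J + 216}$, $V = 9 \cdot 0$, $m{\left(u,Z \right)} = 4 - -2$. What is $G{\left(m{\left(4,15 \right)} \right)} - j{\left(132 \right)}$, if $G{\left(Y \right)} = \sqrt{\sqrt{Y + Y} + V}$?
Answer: $-4 + 2 \sqrt{87} + \sqrt{2} \sqrt[4]{3} \approx 16.516$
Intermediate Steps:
$m{\left(u,Z \right)} = 6$ ($m{\left(u,Z \right)} = 4 + 2 = 6$)
$V = 0$
$G{\left(Y \right)} = \sqrt[4]{2} \sqrt[4]{Y}$ ($G{\left(Y \right)} = \sqrt{\sqrt{Y + Y} + 0} = \sqrt{\sqrt{2 Y} + 0} = \sqrt{\sqrt{2} \sqrt{Y} + 0} = \sqrt{\sqrt{2} \sqrt{Y}} = \sqrt[4]{2} \sqrt[4]{Y}$)
$j{\left(J \right)} = 4 - \sqrt{216 + J}$ ($j{\left(J \right)} = 4 - \sqrt{J + 216} = 4 - \sqrt{216 + J}$)
$G{\left(m{\left(4,15 \right)} \right)} - j{\left(132 \right)} = \sqrt[4]{2} \sqrt[4]{6} - \left(4 - \sqrt{216 + 132}\right) = \sqrt{2} \sqrt[4]{3} - \left(4 - \sqrt{348}\right) = \sqrt{2} \sqrt[4]{3} - \left(4 - 2 \sqrt{87}\right) = -4 + 2 \sqrt{87} + \sqrt{2} \sqrt[4]{3}$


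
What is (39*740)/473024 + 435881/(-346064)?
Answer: -766385809/639439756 ≈ -1.1985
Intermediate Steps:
(39*740)/473024 + 435881/(-346064) = 28860*(1/473024) + 435881*(-1/346064) = 7215/118256 - 435881/346064 = -766385809/639439756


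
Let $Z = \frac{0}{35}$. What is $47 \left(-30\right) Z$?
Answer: $0$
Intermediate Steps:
$Z = 0$ ($Z = 0 \cdot \frac{1}{35} = 0$)
$47 \left(-30\right) Z = 47 \left(-30\right) 0 = \left(-1410\right) 0 = 0$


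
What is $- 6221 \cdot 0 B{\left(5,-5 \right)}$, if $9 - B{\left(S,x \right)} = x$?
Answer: $0$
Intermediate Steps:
$B{\left(S,x \right)} = 9 - x$
$- 6221 \cdot 0 B{\left(5,-5 \right)} = - 6221 \cdot 0 \left(9 - -5\right) = - 6221 \cdot 0 \left(9 + 5\right) = - 6221 \cdot 0 \cdot 14 = \left(-6221\right) 0 = 0$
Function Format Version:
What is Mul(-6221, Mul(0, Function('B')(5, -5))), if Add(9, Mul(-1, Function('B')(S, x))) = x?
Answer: 0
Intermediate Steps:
Function('B')(S, x) = Add(9, Mul(-1, x))
Mul(-6221, Mul(0, Function('B')(5, -5))) = Mul(-6221, Mul(0, Add(9, Mul(-1, -5)))) = Mul(-6221, Mul(0, Add(9, 5))) = Mul(-6221, Mul(0, 14)) = Mul(-6221, 0) = 0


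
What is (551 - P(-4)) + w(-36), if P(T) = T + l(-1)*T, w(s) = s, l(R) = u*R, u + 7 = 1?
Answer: 543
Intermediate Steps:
u = -6 (u = -7 + 1 = -6)
l(R) = -6*R
P(T) = 7*T (P(T) = T + (-6*(-1))*T = T + 6*T = 7*T)
(551 - P(-4)) + w(-36) = (551 - 7*(-4)) - 36 = (551 - 1*(-28)) - 36 = (551 + 28) - 36 = 579 - 36 = 543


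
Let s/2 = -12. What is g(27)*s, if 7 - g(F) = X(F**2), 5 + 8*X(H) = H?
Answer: 2004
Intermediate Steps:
X(H) = -5/8 + H/8
s = -24 (s = 2*(-12) = -24)
g(F) = 61/8 - F**2/8 (g(F) = 7 - (-5/8 + F**2/8) = 7 + (5/8 - F**2/8) = 61/8 - F**2/8)
g(27)*s = (61/8 - 1/8*27**2)*(-24) = (61/8 - 1/8*729)*(-24) = (61/8 - 729/8)*(-24) = -167/2*(-24) = 2004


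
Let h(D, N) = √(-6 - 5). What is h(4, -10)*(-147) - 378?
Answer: -378 - 147*I*√11 ≈ -378.0 - 487.54*I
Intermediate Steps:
h(D, N) = I*√11 (h(D, N) = √(-11) = I*√11)
h(4, -10)*(-147) - 378 = (I*√11)*(-147) - 378 = -147*I*√11 - 378 = -378 - 147*I*√11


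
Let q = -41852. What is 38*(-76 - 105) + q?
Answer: -48730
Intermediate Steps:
38*(-76 - 105) + q = 38*(-76 - 105) - 41852 = 38*(-181) - 41852 = -6878 - 41852 = -48730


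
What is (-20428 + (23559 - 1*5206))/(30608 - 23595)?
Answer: -2075/7013 ≈ -0.29588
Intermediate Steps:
(-20428 + (23559 - 1*5206))/(30608 - 23595) = (-20428 + (23559 - 5206))/7013 = (-20428 + 18353)*(1/7013) = -2075*1/7013 = -2075/7013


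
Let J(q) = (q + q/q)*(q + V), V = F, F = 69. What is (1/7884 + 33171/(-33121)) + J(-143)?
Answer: 2743650142669/261125964 ≈ 10507.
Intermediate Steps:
V = 69
J(q) = (1 + q)*(69 + q) (J(q) = (q + q/q)*(q + 69) = (q + 1)*(69 + q) = (1 + q)*(69 + q))
(1/7884 + 33171/(-33121)) + J(-143) = (1/7884 + 33171/(-33121)) + (69 + (-143)**2 + 70*(-143)) = (1/7884 + 33171*(-1/33121)) + (69 + 20449 - 10010) = (1/7884 - 33171/33121) + 10508 = -261487043/261125964 + 10508 = 2743650142669/261125964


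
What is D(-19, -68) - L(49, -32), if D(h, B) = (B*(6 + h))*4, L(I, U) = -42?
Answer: 3578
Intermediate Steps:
D(h, B) = 4*B*(6 + h)
D(-19, -68) - L(49, -32) = 4*(-68)*(6 - 19) - 1*(-42) = 4*(-68)*(-13) + 42 = 3536 + 42 = 3578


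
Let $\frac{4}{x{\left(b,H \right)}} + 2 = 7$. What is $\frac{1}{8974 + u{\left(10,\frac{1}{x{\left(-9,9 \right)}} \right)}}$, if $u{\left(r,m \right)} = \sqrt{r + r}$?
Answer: $\frac{4487}{40266328} - \frac{\sqrt{5}}{40266328} \approx 0.00011138$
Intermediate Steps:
$x{\left(b,H \right)} = \frac{4}{5}$ ($x{\left(b,H \right)} = \frac{4}{-2 + 7} = \frac{4}{5}$)
$u{\left(r,m \right)} = \sqrt{2} \sqrt{r}$ ($u{\left(r,m \right)} = \sqrt{2 r} = \sqrt{2} \sqrt{r}$)
$\frac{1}{8974 + u{\left(10,\frac{1}{x{\left(-9,9 \right)}} \right)}} = \frac{1}{8974 + \sqrt{2} \sqrt{10}} = \frac{1}{8974 + 2 \sqrt{5}}$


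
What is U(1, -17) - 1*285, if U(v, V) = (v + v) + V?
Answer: -300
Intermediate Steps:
U(v, V) = V + 2*v (U(v, V) = 2*v + V = V + 2*v)
U(1, -17) - 1*285 = (-17 + 2*1) - 1*285 = (-17 + 2) - 285 = -15 - 285 = -300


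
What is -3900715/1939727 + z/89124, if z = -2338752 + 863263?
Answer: -3209693175163/172876229148 ≈ -18.566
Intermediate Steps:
z = -1475489
-3900715/1939727 + z/89124 = -3900715/1939727 - 1475489/89124 = -3209693175163/172876229148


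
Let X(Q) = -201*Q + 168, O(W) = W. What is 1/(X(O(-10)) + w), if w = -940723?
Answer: -1/938545 ≈ -1.0655e-6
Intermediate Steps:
X(Q) = 168 - 201*Q
1/(X(O(-10)) + w) = 1/((168 - 201*(-10)) - 940723) = 1/((168 + 2010) - 940723) = 1/(2178 - 940723) = 1/(-938545) = -1/938545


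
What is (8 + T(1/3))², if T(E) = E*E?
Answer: 5329/81 ≈ 65.790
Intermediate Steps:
T(E) = E²
(8 + T(1/3))² = (8 + (1/3)²)² = (8 + (⅓)²)² = (8 + ⅑)² = (73/9)² = 5329/81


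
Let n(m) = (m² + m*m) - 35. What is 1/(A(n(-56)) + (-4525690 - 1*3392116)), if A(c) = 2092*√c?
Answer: -3958903/31332177923834 - 4707*√77/15666088961917 ≈ -1.2899e-7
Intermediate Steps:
n(m) = -35 + 2*m² (n(m) = (m² + m²) - 35 = 2*m² - 35 = -35 + 2*m²)
1/(A(n(-56)) + (-4525690 - 1*3392116)) = 1/(2092*√(-35 + 2*(-56)²) + (-4525690 - 1*3392116)) = 1/(2092*√(-35 + 2*3136) + (-4525690 - 3392116)) = 1/(2092*√(-35 + 6272) - 7917806) = 1/(2092*√6237 - 7917806) = 1/(2092*(9*√77) - 7917806) = 1/(18828*√77 - 7917806) = 1/(-7917806 + 18828*√77)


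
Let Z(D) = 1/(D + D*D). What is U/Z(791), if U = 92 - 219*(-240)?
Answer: 32985003744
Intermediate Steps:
Z(D) = 1/(D + D²)
U = 52652 (U = 92 + 52560 = 52652)
U/Z(791) = 52652/((1/(791*(1 + 791)))) = 52652/(((1/791)/792)) = 52652/(((1/791)*(1/792))) = 52652/(1/626472) = 52652*626472 = 32985003744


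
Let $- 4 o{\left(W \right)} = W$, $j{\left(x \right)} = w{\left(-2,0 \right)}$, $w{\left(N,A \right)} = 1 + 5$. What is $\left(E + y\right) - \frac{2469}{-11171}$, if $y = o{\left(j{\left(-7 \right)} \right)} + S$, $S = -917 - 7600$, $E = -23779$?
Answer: $- \frac{721585807}{22342} \approx -32297.0$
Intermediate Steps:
$w{\left(N,A \right)} = 6$
$j{\left(x \right)} = 6$
$S = -8517$
$o{\left(W \right)} = - \frac{W}{4}$
$y = - \frac{17037}{2}$ ($y = \left(- \frac{1}{4}\right) 6 - 8517 = - \frac{3}{2} - 8517 = - \frac{17037}{2} \approx -8518.5$)
$\left(E + y\right) - \frac{2469}{-11171} = \left(-23779 - \frac{17037}{2}\right) - \frac{2469}{-11171} = - \frac{64595}{2} - - \frac{2469}{11171} = - \frac{64595}{2} + \frac{2469}{11171} = - \frac{721585807}{22342}$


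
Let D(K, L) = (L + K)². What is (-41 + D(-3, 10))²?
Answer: 64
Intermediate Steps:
D(K, L) = (K + L)²
(-41 + D(-3, 10))² = (-41 + (-3 + 10)²)² = (-41 + 7²)² = (-41 + 49)² = 8² = 64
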